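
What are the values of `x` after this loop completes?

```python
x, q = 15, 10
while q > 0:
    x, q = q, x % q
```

GCD of 15 and 10
`x` takes the values: 15 → 10 → 5

Answer: 5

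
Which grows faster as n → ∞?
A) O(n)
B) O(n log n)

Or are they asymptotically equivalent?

O(n) vs O(n log n): Higher order terms dominate.

Answer: B) O(n log n) grows faster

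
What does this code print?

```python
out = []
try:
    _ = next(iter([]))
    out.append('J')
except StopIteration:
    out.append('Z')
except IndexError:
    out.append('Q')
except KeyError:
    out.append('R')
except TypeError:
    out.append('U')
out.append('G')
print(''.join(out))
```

Execution trace: 'Z' (except StopIteration) → 'G' (after the try/except). Output: ZG

Answer: ZG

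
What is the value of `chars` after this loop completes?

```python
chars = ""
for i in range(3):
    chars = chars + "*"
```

Repeat '*' 3 times
`chars` takes the values: "" → "*" → "**" → "***"

Answer: "***"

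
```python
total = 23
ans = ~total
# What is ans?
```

Trace:
`total = 23` → total = 23
`ans = ~total` → ans = -24
So ans = -24

Answer: -24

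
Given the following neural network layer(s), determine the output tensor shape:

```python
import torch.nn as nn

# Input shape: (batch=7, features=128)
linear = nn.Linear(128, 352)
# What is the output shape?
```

Input: (7, 128) -> Output: (7, 352)

Answer: (7, 352)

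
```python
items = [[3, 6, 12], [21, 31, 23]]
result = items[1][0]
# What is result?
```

Trace:
`items = [[3, 6, 12], [21, 31, 23]]` → items = [[3, 6, 12], [21, 31, 23]]
`result = items[1][0]` → result = 21
So result = 21

Answer: 21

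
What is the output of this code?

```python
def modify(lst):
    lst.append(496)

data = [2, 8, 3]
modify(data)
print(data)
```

Key concept: function modifies passed list.
Step by step:
`data = [2, 8, 3]` → data = [2, 8, 3]
`modify(data)` → data = [2, 8, 3, 496]
`print(data)` → prints [2, 8, 3, 496]

Answer: [2, 8, 3, 496]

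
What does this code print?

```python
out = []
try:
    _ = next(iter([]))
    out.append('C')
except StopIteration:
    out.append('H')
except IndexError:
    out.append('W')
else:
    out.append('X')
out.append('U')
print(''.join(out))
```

Execution trace: 'H' (except StopIteration) → 'U' (after the try/except). Output: HU

Answer: HU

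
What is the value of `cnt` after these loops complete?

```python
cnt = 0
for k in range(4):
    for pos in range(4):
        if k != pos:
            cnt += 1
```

4² - 4 (exclude diagonal)
`cnt` takes the values: 0 → 1 → 2 → 3 → 4 → 5 → 6 → 7 → 8 → 9 → 10 → 11 → 12

Answer: 12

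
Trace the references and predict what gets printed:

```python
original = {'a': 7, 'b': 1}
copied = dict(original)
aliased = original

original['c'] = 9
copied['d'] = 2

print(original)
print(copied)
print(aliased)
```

Key concept: dict() creates copy, assignment creates alias.
Step by step:
`original = {'a': 7, 'b': 1}` → original = {'a': 7, 'b': 1}
`copied = dict(original)` → copied = {'a': 7, 'b': 1}
`aliased = original` → aliased = {'a': 7, 'b': 1} (same object as original)
`original['c'] = 9` → original = {'a': 7, 'b': 1, 'c': 9} (same object as aliased); aliased = {'a': 7, 'b': 1, 'c': 9} (same object as original)
`copied['d'] = 2` → copied = {'a': 7, 'b': 1, 'd': 2}
`print(original)` → prints {'a': 7, 'b': 1, 'c': 9}
`print(copied)` → prints {'a': 7, 'b': 1, 'd': 2}
`print(aliased)` → prints {'a': 7, 'b': 1, 'c': 9}

Answer:
{'a': 7, 'b': 1, 'c': 9}
{'a': 7, 'b': 1, 'd': 2}
{'a': 7, 'b': 1, 'c': 9}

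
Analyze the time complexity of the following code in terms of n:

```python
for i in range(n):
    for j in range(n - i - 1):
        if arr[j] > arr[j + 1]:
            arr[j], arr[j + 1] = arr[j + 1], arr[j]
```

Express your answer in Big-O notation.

This is Bubble sort. Time complexity: O(n²).

Answer: O(n²)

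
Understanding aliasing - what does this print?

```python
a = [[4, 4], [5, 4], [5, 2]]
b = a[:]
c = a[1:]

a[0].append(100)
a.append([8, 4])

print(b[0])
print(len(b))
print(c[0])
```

Key concept: slice with nested mutation.
Step by step:
`a = [[4, 4], [5, 4], [5, 2]]` → a = [[4, 4], [5, 4], [5, 2]]
`b = a[:]` → b = [[4, 4], [5, 4], [5, 2]]
`c = a[1:]` → c = [[5, 4], [5, 2]]
`a[0].append(100)` → a = [[4, 4, 100], [5, 4], [5, 2]]; b = [[4, 4, 100], [5, 4], [5, 2]]
`a.append([8, 4])` → a = [[4, 4, 100], [5, 4], [5, 2], [8, 4]]
`print(b[0])` → prints [4, 4, 100]
`print(len(b))` → prints 3
`print(c[0])` → prints [5, 4]

Answer:
[4, 4, 100]
3
[5, 4]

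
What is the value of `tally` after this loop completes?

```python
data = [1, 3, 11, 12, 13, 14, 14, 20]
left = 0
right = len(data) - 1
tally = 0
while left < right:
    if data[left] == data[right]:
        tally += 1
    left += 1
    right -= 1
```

Count matching pairs from ends
`tally` takes the values: 0

Answer: 0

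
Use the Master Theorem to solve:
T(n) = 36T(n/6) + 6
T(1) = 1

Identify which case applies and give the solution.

a=36, b=6, f(n)=6. log_6(36) = 2. Since c=0 < 2, Case 1 applies: T(n) = Θ(n^log_b(a)) = O(n^2).

Answer: O(n^2) - Case 1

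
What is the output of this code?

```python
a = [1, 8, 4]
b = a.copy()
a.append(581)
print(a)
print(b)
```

Key concept: list.copy() creates independent copy.
Step by step:
`a = [1, 8, 4]` → a = [1, 8, 4]
`b = a.copy()` → b = [1, 8, 4]
`a.append(581)` → a = [1, 8, 4, 581]
`print(a)` → prints [1, 8, 4, 581]
`print(b)` → prints [1, 8, 4]

Answer:
[1, 8, 4, 581]
[1, 8, 4]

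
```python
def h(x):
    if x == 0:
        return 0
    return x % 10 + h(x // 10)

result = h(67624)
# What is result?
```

Sum of digits of 67624: 4 + 2 + 6 + 7 + 6 = 25

Answer: 25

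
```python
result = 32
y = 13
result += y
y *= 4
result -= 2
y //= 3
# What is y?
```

Trace:
`result = 32` → result = 32
`y = 13` → y = 13
`result += y` → result = 45
`y *= 4` → y = 52
`result -= 2` → result = 43
`y //= 3` → y = 17
So y = 17

Answer: 17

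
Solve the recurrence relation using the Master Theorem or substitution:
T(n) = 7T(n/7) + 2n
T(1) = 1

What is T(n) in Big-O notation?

By Master Theorem: a=7, b=7, f(n)=2n. Since log_7(7) = 1 and f(n) = Θ(n^1), Case 2 applies. T(n) = O(n log n).

Answer: O(n log n)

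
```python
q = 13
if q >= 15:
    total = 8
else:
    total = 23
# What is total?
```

Trace:
`q = 13` → q = 13
`if q >= 15: ...` → q >= 15 is False, take else branch → total = 23
So total = 23

Answer: 23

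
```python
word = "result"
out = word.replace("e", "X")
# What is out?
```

Trace:
`word = "result"` → word = 'result'
`out = word.replace("e", "X")` → out = 'rXsult'
So out = 'rXsult'

Answer: 'rXsult'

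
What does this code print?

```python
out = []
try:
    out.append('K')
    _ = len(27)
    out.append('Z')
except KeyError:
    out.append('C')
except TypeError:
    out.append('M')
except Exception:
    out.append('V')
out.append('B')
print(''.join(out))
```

Execution trace: 'K' (try body) → 'M' (except TypeError) → 'B' (after the try/except). Output: KMB

Answer: KMB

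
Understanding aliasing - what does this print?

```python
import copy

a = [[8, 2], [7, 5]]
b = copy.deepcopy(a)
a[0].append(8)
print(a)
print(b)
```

Key concept: deep copy is fully independent.
Step by step:
`a = [[8, 2], [7, 5]]` → a = [[8, 2], [7, 5]]
`b = copy.deepcopy(a)` → b = [[8, 2], [7, 5]]
`a[0].append(8)` → a = [[8, 2, 8], [7, 5]]
`print(a)` → prints [[8, 2, 8], [7, 5]]
`print(b)` → prints [[8, 2], [7, 5]]

Answer:
[[8, 2, 8], [7, 5]]
[[8, 2], [7, 5]]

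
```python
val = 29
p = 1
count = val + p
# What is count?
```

Trace:
`val = 29` → val = 29
`p = 1` → p = 1
`count = val + p` → count = 30
So count = 30

Answer: 30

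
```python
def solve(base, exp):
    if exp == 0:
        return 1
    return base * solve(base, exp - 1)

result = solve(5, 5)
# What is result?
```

solve(5, 5) = 5 * 5 * 5 * 5 * 5 = 3125

Answer: 3125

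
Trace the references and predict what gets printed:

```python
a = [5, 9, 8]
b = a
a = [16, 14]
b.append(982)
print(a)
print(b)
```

Key concept: rebinding vs mutation: a is rebound to a new list, b still points at the original.
Step by step:
`a = [5, 9, 8]` → a = [5, 9, 8]
`b = a` → b = [5, 9, 8] (same object as a)
`a = [16, 14]` → a = [16, 14]
`b.append(982)` → b = [5, 9, 8, 982]
`print(a)` → prints [16, 14]
`print(b)` → prints [5, 9, 8, 982]

Answer:
[16, 14]
[5, 9, 8, 982]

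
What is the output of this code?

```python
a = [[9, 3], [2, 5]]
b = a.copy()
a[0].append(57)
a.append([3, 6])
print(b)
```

Key concept: shallow copy with nested lists.
Step by step:
`a = [[9, 3], [2, 5]]` → a = [[9, 3], [2, 5]]
`b = a.copy()` → b = [[9, 3], [2, 5]]
`a[0].append(57)` → a = [[9, 3, 57], [2, 5]]; b = [[9, 3, 57], [2, 5]]
`a.append([3, 6])` → a = [[9, 3, 57], [2, 5], [3, 6]]
`print(b)` → prints [[9, 3, 57], [2, 5]]

Answer: [[9, 3, 57], [2, 5]]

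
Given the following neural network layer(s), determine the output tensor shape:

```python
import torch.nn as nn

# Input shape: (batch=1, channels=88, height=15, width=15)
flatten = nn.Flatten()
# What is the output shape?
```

Input: (1, 88, 15, 15) -> Output: (1, 19800)

Answer: (1, 19800)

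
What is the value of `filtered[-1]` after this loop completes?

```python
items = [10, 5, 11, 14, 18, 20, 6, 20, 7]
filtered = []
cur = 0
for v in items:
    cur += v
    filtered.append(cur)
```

Cumulative sum ends at 111
`filtered` takes the values: [] → [10] → [10, 15] → [10, 15, 26] → [10, 15, 26, 40] → [10, 15, 26, 40, 58] → [10, 15, 26, 40, 58, 78] → [10, 15, 26, 40, 58, 78, 84] → [10, 15, 26, 40, 58, 78, 84, 104] → [10, 15, 26, 40, 58, 78, 84, 104, 111]
So `filtered[-1]` = 111

Answer: 111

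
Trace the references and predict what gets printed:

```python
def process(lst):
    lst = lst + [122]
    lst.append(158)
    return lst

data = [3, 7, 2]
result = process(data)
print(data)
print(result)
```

Key concept: rebinding parameter vs mutation.
Step by step:
`data = [3, 7, 2]` → data = [3, 7, 2]
`result = process(data)` → result = [3, 7, 2, 122, 158]
`print(data)` → prints [3, 7, 2]
`print(result)` → prints [3, 7, 2, 122, 158]

Answer:
[3, 7, 2]
[3, 7, 2, 122, 158]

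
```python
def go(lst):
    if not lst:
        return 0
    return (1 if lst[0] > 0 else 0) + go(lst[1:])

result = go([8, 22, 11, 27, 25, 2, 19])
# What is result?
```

Count of positive elements in [8, 22, 11, 27, 25, 2, 19] = 7

Answer: 7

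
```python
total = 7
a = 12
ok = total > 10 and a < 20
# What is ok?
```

Trace:
`total = 7` → total = 7
`a = 12` → a = 12
`ok = total > 10 and a < 20` → ok = False
So ok = False

Answer: False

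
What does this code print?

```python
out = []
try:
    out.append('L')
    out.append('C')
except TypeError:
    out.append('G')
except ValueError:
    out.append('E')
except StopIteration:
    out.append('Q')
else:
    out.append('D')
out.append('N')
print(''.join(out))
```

Execution trace: 'L' (try body) → 'C' (try body, no exception) → 'D' (else) → 'N' (after the try/except). Output: LCDN

Answer: LCDN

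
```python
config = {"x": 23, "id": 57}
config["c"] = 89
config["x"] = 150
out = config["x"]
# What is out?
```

Trace:
`config = {"x": 23, "id": 57}` → config = {'x': 23, 'id': 57}
`config["c"] = 89` → config = {'x': 23, 'id': 57, 'c': 89}
`config["x"] = 150` → config = {'x': 150, 'id': 57, 'c': 89}
`out = config["x"]` → out = 150
So out = 150

Answer: 150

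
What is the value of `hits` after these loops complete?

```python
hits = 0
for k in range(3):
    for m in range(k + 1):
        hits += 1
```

Triangle: 1 + 2 + ... + 3
`hits` takes the values: 0 → 1 → 2 → 3 → 4 → 5 → 6

Answer: 6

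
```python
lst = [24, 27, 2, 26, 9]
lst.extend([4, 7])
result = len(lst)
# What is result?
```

Trace:
`lst = [24, 27, 2, 26, 9]` → lst = [24, 27, 2, 26, 9]
`lst.extend([4, 7])` → lst = [24, 27, 2, 26, 9, 4, 7]
`result = len(lst)` → result = 7
So result = 7

Answer: 7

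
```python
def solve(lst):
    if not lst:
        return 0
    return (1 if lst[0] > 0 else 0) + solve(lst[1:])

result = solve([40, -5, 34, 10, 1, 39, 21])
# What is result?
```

Count of positive elements in [40, -5, 34, 10, 1, 39, 21] = 6

Answer: 6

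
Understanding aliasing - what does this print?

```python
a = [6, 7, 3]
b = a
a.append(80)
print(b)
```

Key concept: basic list aliasing.
Step by step:
`a = [6, 7, 3]` → a = [6, 7, 3]
`b = a` → b = [6, 7, 3] (same object as a)
`a.append(80)` → a = [6, 7, 3, 80] (same object as b); b = [6, 7, 3, 80] (same object as a)
`print(b)` → prints [6, 7, 3, 80]

Answer: [6, 7, 3, 80]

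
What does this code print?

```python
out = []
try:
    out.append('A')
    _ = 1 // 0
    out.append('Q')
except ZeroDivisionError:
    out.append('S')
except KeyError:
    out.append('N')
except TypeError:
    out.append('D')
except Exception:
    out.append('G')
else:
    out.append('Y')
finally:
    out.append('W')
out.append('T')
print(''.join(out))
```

Execution trace: 'A' (try body) → 'S' (except ZeroDivisionError) → 'W' (finally) → 'T' (after the try/except). Output: ASWT

Answer: ASWT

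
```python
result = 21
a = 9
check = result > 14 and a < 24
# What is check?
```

Trace:
`result = 21` → result = 21
`a = 9` → a = 9
`check = result > 14 and a < 24` → check = True
So check = True

Answer: True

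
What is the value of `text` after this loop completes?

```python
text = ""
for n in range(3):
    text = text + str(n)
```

Concatenate digits 0 to 2
`text` takes the values: "" → "0" → "01" → "012"

Answer: "012"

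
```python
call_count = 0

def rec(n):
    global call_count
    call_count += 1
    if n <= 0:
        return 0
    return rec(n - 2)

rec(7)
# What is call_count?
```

Linear recursion stepping by 2: 5 calls from n=7 down to ≤0.

Answer: 5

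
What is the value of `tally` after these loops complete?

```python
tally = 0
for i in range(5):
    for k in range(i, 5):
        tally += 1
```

Upper triangle: 5 + 4 + ... + 1
`tally` takes the values: 0 → 1 → 2 → 3 → 4 → 5 → 6 → 7 → 8 → 9 → 10 → 11 → 12 → 13 → 14 → 15

Answer: 15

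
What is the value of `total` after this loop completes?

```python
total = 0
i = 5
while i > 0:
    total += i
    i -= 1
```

Sum 5 down to 1
`total` takes the values: 0 → 5 → 9 → 12 → 14 → 15

Answer: 15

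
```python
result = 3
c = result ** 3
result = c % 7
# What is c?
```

Trace:
`result = 3` → result = 3
`c = result ** 3` → c = 27
`result = c % 7` → result = 6
So c = 27

Answer: 27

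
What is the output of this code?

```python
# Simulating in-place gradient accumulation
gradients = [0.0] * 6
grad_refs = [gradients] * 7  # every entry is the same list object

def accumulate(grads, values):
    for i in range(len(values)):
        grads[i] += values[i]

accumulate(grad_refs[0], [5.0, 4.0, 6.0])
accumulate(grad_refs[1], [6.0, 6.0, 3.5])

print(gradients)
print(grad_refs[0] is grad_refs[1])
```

Key concept: gradient accumulation aliasing.
Step by step:
`gradients = [0.0] * 6` → gradients = [0.0, 0.0, 0.0, 0.0, 0.0, 0.0]
`grad_refs = [gradients] * 7` → grad_refs = [[0.0, 0.0, 0.0, 0.0, 0.0, 0.0], [0.0, 0.0, 0.0, 0.0, 0.0, 0.0], [0.0, 0.0, 0.0, 0.0, 0.0, 0.0], [0.0, 0.0, 0.0, 0.0, 0.0, 0.0], [0.0, 0.0, 0.0, 0.0, 0.0, 0.0], [0.0, 0.0, 0.0, 0.0, 0.0, 0.0], [0.0, 0.0, 0.0, 0.0, 0.0, 0.0]]
`accumulate(grad_refs[0], [5.0, 4.0, 6.0])` → gradients = [5.0, 4.0, 6.0, 0.0, 0.0, 0.0]; grad_refs = [[5.0, 4.0, 6.0, 0.0, 0.0, 0.0], [5.0, 4.0, 6.0, 0.0, 0.0, 0.0], [5.0, 4.0, 6.0, 0.0, 0.0, 0.0], [5.0, 4.0, 6.0, 0.0, 0.0, 0.0], [5.0, 4.0, 6.0, 0.0, 0.0, 0.0], [5.0, 4.0, 6.0, 0.0, 0.0, 0.0], [5.0, 4.0, 6.0, 0.0, 0.0, 0.0]]
`accumulate(grad_refs[1], [6.0, 6.0, 3.5])` → gradients = [11.0, 10.0, 9.5, 0.0, 0.0, 0.0]; grad_refs = [[11.0, 10.0, 9.5, 0.0, 0.0, 0.0], [11.0, 10.0, 9.5, 0.0, 0.0, 0.0], [11.0, 10.0, 9.5, 0.0, 0.0, 0.0], [11.0, 10.0, 9.5, 0.0, 0.0, 0.0], [11.0, 10.0, 9.5, 0.0, 0.0, 0.0], [11.0, 10.0, 9.5, 0.0, 0.0, 0.0], [11.0, 10.0, 9.5, 0.0, 0.0, 0.0]]
`print(gradients)` → prints [11.0, 10.0, 9.5, 0.0, 0.0, 0.0]
`print(grad_refs[0] is grad_refs[1])` → prints True

Answer:
[11.0, 10.0, 9.5, 0.0, 0.0, 0.0]
True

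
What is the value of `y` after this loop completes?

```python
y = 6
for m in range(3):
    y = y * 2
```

Multiply by 2, 3 times: 6 * 2^3 = 48
`y` takes the values: 6 → 12 → 24 → 48

Answer: 48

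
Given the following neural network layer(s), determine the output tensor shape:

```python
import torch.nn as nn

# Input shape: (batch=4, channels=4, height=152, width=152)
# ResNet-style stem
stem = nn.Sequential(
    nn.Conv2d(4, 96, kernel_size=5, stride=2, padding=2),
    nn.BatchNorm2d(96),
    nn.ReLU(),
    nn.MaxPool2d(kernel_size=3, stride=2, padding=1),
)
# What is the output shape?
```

Input: (4, 4, 152, 152) -> after Conv2d 5x5 stride=2: (4, 96, 76, 76) -> Output: (4, 96, 38, 38)

Answer: (4, 96, 38, 38)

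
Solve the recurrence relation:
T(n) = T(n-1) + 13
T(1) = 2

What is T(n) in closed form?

Unrolling: T(n) = T(1) + 13·(n-1) = 2 + 13(n-1) = 13n - 11.

Answer: T(n) = 13n - 11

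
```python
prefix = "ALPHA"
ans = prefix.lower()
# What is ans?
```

Trace:
`prefix = "ALPHA"` → prefix = 'ALPHA'
`ans = prefix.lower()` → ans = 'alpha'
So ans = 'alpha'

Answer: 'alpha'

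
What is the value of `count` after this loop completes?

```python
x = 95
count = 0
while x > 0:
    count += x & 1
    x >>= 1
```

Count set bits in 95 (binary: 0b1011111)
`count` takes the values: 0 → 1 → 2 → 3 → 4 → 5 → 6

Answer: 6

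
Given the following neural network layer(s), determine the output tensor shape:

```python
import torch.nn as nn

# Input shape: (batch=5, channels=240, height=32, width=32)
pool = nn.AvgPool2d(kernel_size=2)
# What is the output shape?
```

Input: (5, 240, 32, 32) -> Output: (5, 240, 16, 16)

Answer: (5, 240, 16, 16)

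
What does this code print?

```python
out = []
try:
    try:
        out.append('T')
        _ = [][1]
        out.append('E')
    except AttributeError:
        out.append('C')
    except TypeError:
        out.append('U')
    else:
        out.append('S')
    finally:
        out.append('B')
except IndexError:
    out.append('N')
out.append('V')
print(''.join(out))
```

Execution trace: 'T' (try body) → 'B' (finally) → 'N' (outer except IndexError) → 'V' (after the try/except). Output: TBNV

Answer: TBNV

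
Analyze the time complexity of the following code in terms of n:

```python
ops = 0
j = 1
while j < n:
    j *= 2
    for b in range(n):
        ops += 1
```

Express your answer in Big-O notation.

Each loop level contributes: log n × n. Multiplying the contributions gives O(n log n).

Answer: O(n log n)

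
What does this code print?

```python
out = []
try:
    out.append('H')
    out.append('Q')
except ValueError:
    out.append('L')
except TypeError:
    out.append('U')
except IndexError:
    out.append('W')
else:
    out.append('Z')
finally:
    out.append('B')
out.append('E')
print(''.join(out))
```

Execution trace: 'H' (try body) → 'Q' (try body, no exception) → 'Z' (else) → 'B' (finally) → 'E' (after the try/except). Output: HQZBE

Answer: HQZBE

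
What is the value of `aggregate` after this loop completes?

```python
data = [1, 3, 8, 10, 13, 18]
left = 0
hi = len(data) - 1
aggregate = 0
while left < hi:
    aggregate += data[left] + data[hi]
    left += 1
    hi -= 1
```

Sum of pairs from ends
`aggregate` takes the values: 0 → 19 → 35 → 53

Answer: 53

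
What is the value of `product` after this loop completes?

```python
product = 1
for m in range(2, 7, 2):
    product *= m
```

Product of even numbers 2 to 6
`product` takes the values: 1 → 2 → 8 → 48

Answer: 48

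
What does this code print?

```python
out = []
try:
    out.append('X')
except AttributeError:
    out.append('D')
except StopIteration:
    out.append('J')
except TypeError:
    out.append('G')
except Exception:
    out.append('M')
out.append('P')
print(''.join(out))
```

Execution trace: 'X' (try body, no exception) → 'P' (after the try/except). Output: XP

Answer: XP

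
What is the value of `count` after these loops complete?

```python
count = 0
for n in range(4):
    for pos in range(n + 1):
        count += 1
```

Triangle: 1 + 2 + ... + 4
`count` takes the values: 0 → 1 → 2 → 3 → 4 → 5 → 6 → 7 → 8 → 9 → 10

Answer: 10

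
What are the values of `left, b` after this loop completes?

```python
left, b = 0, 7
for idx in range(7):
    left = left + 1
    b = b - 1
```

left goes 0→7, b goes 7→0
`left, b` takes the values: (0, 7) → (1, 7) → (1, 6) → (2, 6) → (2, 5) → (3, 5) → (3, 4) → (4, 4) → (4, 3) → (5, 3) → (5, 2) → (6, 2) → (6, 1) → (7, 1) → (7, 0)

Answer: 7, 0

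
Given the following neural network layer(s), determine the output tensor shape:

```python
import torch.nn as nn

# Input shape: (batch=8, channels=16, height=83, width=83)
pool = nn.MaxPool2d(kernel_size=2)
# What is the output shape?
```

Input: (8, 16, 83, 83) -> Output: (8, 16, 41, 41)

Answer: (8, 16, 41, 41)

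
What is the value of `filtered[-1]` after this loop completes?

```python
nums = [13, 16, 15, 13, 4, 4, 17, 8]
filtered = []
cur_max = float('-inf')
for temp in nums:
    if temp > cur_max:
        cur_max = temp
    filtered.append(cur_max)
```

Running max ends at 17
`filtered` takes the values: [] → [13] → [13, 16] → [13, 16, 16] → [13, 16, 16, 16] → [13, 16, 16, 16, 16] → [13, 16, 16, 16, 16, 16] → [13, 16, 16, 16, 16, 16, 17] → [13, 16, 16, 16, 16, 16, 17, 17]
So `filtered[-1]` = 17

Answer: 17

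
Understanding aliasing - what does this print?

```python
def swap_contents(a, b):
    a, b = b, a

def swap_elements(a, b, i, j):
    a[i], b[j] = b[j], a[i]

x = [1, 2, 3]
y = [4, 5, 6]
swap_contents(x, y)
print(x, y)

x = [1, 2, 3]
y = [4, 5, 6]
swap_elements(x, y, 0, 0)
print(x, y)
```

Key concept: parameter rebinding vs mutation.
Step by step:
`x = [1, 2, 3]` → x = [1, 2, 3]
`y = [4, 5, 6]` → y = [4, 5, 6]
`swap_contents(x, y)` → no visible change to tracked variables
`print(x, y)` → prints [1, 2, 3] [4, 5, 6]
`x = [1, 2, 3]` → x = [1, 2, 3]
`y = [4, 5, 6]` → y = [4, 5, 6]
`swap_elements(x, y, 0, 0)` → x = [4, 2, 3]; y = [1, 5, 6]
`print(x, y)` → prints [4, 2, 3] [1, 5, 6]

Answer:
[1, 2, 3] [4, 5, 6]
[4, 2, 3] [1, 5, 6]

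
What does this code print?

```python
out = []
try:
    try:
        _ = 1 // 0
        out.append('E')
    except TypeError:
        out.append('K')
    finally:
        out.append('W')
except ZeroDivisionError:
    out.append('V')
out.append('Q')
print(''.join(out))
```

Execution trace: 'W' (finally) → 'V' (outer except ZeroDivisionError) → 'Q' (after the try/except). Output: WVQ

Answer: WVQ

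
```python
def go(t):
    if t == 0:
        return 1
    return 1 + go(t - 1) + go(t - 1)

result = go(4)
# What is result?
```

go(t) = 1 + 2·go(t-1), go(0)=1. Closed form: (1+1)·2^4 - 1 = 31.

Answer: 31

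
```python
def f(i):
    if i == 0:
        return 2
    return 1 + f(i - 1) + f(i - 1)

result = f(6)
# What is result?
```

f(i) = 1 + 2·f(i-1), f(0)=2. Closed form: (2+1)·2^6 - 1 = 191.

Answer: 191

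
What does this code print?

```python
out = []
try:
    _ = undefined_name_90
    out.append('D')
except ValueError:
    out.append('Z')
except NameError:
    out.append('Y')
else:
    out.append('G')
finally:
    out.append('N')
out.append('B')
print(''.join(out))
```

Execution trace: 'Y' (except NameError) → 'N' (finally) → 'B' (after the try/except). Output: YNB

Answer: YNB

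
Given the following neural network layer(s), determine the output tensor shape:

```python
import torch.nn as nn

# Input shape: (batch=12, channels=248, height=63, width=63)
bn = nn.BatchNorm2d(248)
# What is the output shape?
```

Input: (12, 248, 63, 63) -> Output: (12, 248, 63, 63)

Answer: (12, 248, 63, 63)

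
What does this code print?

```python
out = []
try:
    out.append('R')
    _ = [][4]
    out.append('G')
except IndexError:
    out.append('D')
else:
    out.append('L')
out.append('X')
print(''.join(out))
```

Execution trace: 'R' (try body) → 'D' (except IndexError) → 'X' (after the try/except). Output: RDX

Answer: RDX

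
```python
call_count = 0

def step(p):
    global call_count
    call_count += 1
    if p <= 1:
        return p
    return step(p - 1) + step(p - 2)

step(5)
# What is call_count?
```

Calls(p) = 1 + Calls(p-1) + Calls(p-2); Calls(0)=Calls(1)=1. For p=5 this gives 15.

Answer: 15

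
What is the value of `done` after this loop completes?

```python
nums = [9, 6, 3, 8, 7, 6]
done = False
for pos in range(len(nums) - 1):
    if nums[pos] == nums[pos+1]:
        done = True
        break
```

Check consecutive duplicates in [9, 6, 3, 8, 7, 6]
`done` takes the values: False

Answer: False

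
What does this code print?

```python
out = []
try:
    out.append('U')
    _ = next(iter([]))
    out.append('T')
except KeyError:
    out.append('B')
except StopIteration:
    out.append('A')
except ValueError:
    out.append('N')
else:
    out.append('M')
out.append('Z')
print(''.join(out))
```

Execution trace: 'U' (try body) → 'A' (except StopIteration) → 'Z' (after the try/except). Output: UAZ

Answer: UAZ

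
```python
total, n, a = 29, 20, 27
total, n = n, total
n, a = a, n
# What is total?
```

Trace:
`total, n, a = 29, 20, 27` → total = 29; n = 20; a = 27
`total, n = n, total` → total = 20; n = 29
`n, a = a, n` → n = 27; a = 29
So total = 20

Answer: 20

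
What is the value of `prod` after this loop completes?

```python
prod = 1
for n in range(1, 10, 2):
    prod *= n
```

Product of 1, 3, 5, ... up to 9
`prod` takes the values: 1 → 3 → 15 → 105 → 945

Answer: 945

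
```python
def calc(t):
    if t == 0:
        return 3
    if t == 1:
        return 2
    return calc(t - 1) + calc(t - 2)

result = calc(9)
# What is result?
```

Build up from base cases: calc(0)=3, calc(1)=2, calc(2)=5, calc(3)=7, calc(4)=12, calc(5)=19, calc(6)=31, ..., calc(9)=131

Answer: 131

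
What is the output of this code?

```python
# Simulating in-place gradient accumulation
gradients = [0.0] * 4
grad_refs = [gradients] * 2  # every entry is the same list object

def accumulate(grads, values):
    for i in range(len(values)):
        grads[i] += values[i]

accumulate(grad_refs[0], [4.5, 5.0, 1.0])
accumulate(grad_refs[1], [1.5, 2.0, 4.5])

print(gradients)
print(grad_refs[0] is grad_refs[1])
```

Key concept: gradient accumulation aliasing.
Step by step:
`gradients = [0.0] * 4` → gradients = [0.0, 0.0, 0.0, 0.0]
`grad_refs = [gradients] * 2` → grad_refs = [[0.0, 0.0, 0.0, 0.0], [0.0, 0.0, 0.0, 0.0]]
`accumulate(grad_refs[0], [4.5, 5.0, 1.0])` → gradients = [4.5, 5.0, 1.0, 0.0]; grad_refs = [[4.5, 5.0, 1.0, 0.0], [4.5, 5.0, 1.0, 0.0]]
`accumulate(grad_refs[1], [1.5, 2.0, 4.5])` → gradients = [6.0, 7.0, 5.5, 0.0]; grad_refs = [[6.0, 7.0, 5.5, 0.0], [6.0, 7.0, 5.5, 0.0]]
`print(gradients)` → prints [6.0, 7.0, 5.5, 0.0]
`print(grad_refs[0] is grad_refs[1])` → prints True

Answer:
[6.0, 7.0, 5.5, 0.0]
True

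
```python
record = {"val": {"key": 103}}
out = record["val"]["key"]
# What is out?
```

Trace:
`record = {"val": {"key": 103}}` → record = {'val': {'key': 103}}
`out = record["val"]["key"]` → out = 103
So out = 103

Answer: 103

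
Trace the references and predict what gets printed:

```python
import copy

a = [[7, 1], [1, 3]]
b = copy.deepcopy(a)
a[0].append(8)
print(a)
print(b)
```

Key concept: deep copy is fully independent.
Step by step:
`a = [[7, 1], [1, 3]]` → a = [[7, 1], [1, 3]]
`b = copy.deepcopy(a)` → b = [[7, 1], [1, 3]]
`a[0].append(8)` → a = [[7, 1, 8], [1, 3]]
`print(a)` → prints [[7, 1, 8], [1, 3]]
`print(b)` → prints [[7, 1], [1, 3]]

Answer:
[[7, 1, 8], [1, 3]]
[[7, 1], [1, 3]]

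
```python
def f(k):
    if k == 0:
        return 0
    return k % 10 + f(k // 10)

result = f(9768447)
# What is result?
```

Sum of digits of 9768447: 7 + 4 + 4 + 8 + 6 + 7 + 9 = 45

Answer: 45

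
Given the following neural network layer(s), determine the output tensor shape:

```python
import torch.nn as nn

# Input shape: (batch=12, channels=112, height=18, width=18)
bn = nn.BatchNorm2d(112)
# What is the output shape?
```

Input: (12, 112, 18, 18) -> Output: (12, 112, 18, 18)

Answer: (12, 112, 18, 18)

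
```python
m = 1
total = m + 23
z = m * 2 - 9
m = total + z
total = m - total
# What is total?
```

Trace:
`m = 1` → m = 1
`total = m + 23` → total = 24
`z = m * 2 - 9` → z = -7
`m = total + z` → m = 17
`total = m - total` → total = -7
So total = -7

Answer: -7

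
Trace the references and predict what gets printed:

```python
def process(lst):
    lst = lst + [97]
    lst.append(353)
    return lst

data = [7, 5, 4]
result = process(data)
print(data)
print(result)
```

Key concept: rebinding parameter vs mutation.
Step by step:
`data = [7, 5, 4]` → data = [7, 5, 4]
`result = process(data)` → result = [7, 5, 4, 97, 353]
`print(data)` → prints [7, 5, 4]
`print(result)` → prints [7, 5, 4, 97, 353]

Answer:
[7, 5, 4]
[7, 5, 4, 97, 353]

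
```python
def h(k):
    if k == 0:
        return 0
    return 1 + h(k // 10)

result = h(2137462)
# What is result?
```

Count of digits of 2137462: 7

Answer: 7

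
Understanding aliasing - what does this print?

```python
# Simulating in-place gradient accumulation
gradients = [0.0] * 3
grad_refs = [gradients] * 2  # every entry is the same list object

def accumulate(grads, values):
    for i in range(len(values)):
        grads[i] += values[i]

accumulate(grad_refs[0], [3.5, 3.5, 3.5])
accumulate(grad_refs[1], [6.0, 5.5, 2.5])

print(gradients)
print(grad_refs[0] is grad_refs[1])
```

Key concept: gradient accumulation aliasing.
Step by step:
`gradients = [0.0] * 3` → gradients = [0.0, 0.0, 0.0]
`grad_refs = [gradients] * 2` → grad_refs = [[0.0, 0.0, 0.0], [0.0, 0.0, 0.0]]
`accumulate(grad_refs[0], [3.5, 3.5, 3.5])` → gradients = [3.5, 3.5, 3.5]; grad_refs = [[3.5, 3.5, 3.5], [3.5, 3.5, 3.5]]
`accumulate(grad_refs[1], [6.0, 5.5, 2.5])` → gradients = [9.5, 9.0, 6.0]; grad_refs = [[9.5, 9.0, 6.0], [9.5, 9.0, 6.0]]
`print(gradients)` → prints [9.5, 9.0, 6.0]
`print(grad_refs[0] is grad_refs[1])` → prints True

Answer:
[9.5, 9.0, 6.0]
True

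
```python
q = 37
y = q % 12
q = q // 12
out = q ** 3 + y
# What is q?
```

Trace:
`q = 37` → q = 37
`y = q % 12` → y = 1
`q = q // 12` → q = 3
`out = q ** 3 + y` → out = 28
So q = 3

Answer: 3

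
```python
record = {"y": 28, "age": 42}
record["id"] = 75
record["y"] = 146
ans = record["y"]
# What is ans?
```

Trace:
`record = {"y": 28, "age": 42}` → record = {'y': 28, 'age': 42}
`record["id"] = 75` → record = {'y': 28, 'age': 42, 'id': 75}
`record["y"] = 146` → record = {'y': 146, 'age': 42, 'id': 75}
`ans = record["y"]` → ans = 146
So ans = 146

Answer: 146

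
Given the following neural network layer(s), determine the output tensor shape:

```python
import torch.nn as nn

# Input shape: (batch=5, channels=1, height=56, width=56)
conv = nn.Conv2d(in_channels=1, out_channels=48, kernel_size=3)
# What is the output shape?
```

Input: (5, 1, 56, 56) -> Output: (5, 48, 54, 54)

Answer: (5, 48, 54, 54)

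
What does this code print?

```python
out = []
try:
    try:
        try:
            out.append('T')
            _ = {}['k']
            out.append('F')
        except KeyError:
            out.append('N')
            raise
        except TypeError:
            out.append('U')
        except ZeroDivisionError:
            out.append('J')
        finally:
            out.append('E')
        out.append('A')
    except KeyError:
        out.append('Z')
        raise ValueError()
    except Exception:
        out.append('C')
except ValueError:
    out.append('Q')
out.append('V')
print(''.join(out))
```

Execution trace: 'T' (inner try body) → 'N' (inner except KeyError) → 'E' (inner finally) → 'Z' (except KeyError) → 'Q' (outer except ValueError) → 'V' (after the try/except). Output: TNEZQV

Answer: TNEZQV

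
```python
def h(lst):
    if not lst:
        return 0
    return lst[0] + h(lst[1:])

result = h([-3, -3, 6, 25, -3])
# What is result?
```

(-3) + (-3) + 6 + 25 + (-3) + 0 = 22

Answer: 22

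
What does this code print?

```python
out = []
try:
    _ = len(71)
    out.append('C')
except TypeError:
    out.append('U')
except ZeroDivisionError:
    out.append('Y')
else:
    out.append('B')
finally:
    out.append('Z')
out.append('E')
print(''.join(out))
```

Execution trace: 'U' (except TypeError) → 'Z' (finally) → 'E' (after the try/except). Output: UZE

Answer: UZE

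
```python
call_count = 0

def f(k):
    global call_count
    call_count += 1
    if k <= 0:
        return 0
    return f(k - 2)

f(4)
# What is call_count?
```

Linear recursion stepping by 2: 3 calls from k=4 down to ≤0.

Answer: 3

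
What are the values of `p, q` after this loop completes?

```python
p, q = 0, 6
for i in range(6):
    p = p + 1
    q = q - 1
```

p goes 0→6, q goes 6→0
`p, q` takes the values: (0, 6) → (1, 6) → (1, 5) → (2, 5) → (2, 4) → (3, 4) → (3, 3) → (4, 3) → (4, 2) → (5, 2) → (5, 1) → (6, 1) → (6, 0)

Answer: 6, 0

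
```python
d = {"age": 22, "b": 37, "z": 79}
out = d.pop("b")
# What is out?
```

Trace:
`d = {"age": 22, "b": 37, "z": 79}` → d = {'age': 22, 'b': 37, 'z': 79}
`out = d.pop("b")` → d = {'age': 22, 'z': 79}; out = 37
So out = 37

Answer: 37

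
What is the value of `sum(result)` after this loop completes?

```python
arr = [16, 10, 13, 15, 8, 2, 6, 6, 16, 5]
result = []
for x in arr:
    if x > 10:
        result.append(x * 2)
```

Sum of doubled values > 10
`result` takes the values: [] → [32] → [32, 26] → [32, 26, 30] → [32, 26, 30, 32]
So `sum(result)` = 120

Answer: 120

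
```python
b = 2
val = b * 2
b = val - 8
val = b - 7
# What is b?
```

Trace:
`b = 2` → b = 2
`val = b * 2` → val = 4
`b = val - 8` → b = -4
`val = b - 7` → val = -11
So b = -4

Answer: -4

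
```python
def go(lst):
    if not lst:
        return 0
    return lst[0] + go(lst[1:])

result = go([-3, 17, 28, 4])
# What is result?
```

(-3) + 17 + 28 + 4 + 0 = 46

Answer: 46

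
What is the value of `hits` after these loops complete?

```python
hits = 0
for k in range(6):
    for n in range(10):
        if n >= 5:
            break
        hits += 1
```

Inner breaks at 5, outer runs 6 times
`hits` takes the values: 0 → 1 → 2 → 3 → 4 → 5 → 6 → 7 → 8 → 9 → 10 → 11 → 12 → 13 → 14 → 15 → 16 → 17 → 18 → 19 → 20 → 21 → 22 → 23 → 24 → 25 → 26 → 27 → 28 → 29 → 30

Answer: 30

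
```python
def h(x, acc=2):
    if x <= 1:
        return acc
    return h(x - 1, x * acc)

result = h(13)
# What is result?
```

Accumulator trace (n, acc): (13, 2) -> (12, 26) -> (11, 312) -> (10, 3432) -> (9, 34320) -> (8, 308880) -> (7, 2471040) -> (6, 17297280) -> (5, 103783680) -> (4, 518918400) -> (3, 2075673600) -> (2, 6227020800) -> (1, 12454041600) -> return 12454041600

Answer: 12454041600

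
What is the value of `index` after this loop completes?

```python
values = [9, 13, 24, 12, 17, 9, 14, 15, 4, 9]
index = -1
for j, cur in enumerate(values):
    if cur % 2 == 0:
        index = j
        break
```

First even number index in [9, 13, 24, 12, 17, 9, 14, 15, 4, 9]
`index` takes the values: -1 → 2

Answer: 2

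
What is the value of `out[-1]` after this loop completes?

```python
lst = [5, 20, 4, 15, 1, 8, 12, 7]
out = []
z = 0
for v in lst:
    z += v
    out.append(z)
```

Cumulative sum ends at 72
`out` takes the values: [] → [5] → [5, 25] → [5, 25, 29] → [5, 25, 29, 44] → [5, 25, 29, 44, 45] → [5, 25, 29, 44, 45, 53] → [5, 25, 29, 44, 45, 53, 65] → [5, 25, 29, 44, 45, 53, 65, 72]
So `out[-1]` = 72

Answer: 72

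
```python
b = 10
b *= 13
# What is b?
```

Trace:
`b = 10` → b = 10
`b *= 13` → b = 130
So b = 130

Answer: 130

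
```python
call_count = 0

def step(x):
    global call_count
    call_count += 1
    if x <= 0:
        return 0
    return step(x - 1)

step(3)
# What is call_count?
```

Linear recursion stepping by 1: 4 calls from x=3 down to ≤0.

Answer: 4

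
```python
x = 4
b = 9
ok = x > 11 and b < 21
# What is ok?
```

Trace:
`x = 4` → x = 4
`b = 9` → b = 9
`ok = x > 11 and b < 21` → ok = False
So ok = False

Answer: False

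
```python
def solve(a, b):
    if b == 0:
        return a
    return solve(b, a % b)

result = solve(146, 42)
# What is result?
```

solve(146, 42) -> solve(42, 20) -> solve(20, 2) -> solve(2, 0) -> 2

Answer: 2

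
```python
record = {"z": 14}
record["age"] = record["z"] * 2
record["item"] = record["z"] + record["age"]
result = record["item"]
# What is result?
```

Trace:
`record = {"z": 14}` → record = {'z': 14}
`record["age"] = record["z"] * 2` → record = {'z': 14, 'age': 28}
`record["item"] = record["z"] + record["age"]` → record = {'z': 14, 'age': 28, 'item': 42}
`result = record["item"]` → result = 42
So result = 42

Answer: 42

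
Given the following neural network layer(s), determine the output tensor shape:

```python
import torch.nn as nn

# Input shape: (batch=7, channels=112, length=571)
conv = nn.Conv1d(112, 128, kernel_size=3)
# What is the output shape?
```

Input: (7, 112, 571) -> Output: (7, 128, 569)

Answer: (7, 128, 569)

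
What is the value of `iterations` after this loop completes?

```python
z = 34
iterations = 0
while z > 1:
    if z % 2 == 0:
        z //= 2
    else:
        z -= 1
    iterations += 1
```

Steps to reduce 34 to 1
`iterations` takes the values: 0 → 1 → 2 → 3 → 4 → 5 → 6

Answer: 6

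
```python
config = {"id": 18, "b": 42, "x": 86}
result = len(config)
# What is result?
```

Trace:
`config = {"id": 18, "b": 42, "x": 86}` → config = {'id': 18, 'b': 42, 'x': 86}
`result = len(config)` → result = 3
So result = 3

Answer: 3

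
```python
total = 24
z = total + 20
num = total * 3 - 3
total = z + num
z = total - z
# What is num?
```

Trace:
`total = 24` → total = 24
`z = total + 20` → z = 44
`num = total * 3 - 3` → num = 69
`total = z + num` → total = 113
`z = total - z` → z = 69
So num = 69

Answer: 69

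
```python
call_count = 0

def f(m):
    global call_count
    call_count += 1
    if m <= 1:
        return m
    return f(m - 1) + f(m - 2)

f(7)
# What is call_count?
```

Calls(m) = 1 + Calls(m-1) + Calls(m-2); Calls(0)=Calls(1)=1. For m=7 this gives 41.

Answer: 41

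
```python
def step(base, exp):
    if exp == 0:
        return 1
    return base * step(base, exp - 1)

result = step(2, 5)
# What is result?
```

step(2, 5) = 2 * 2 * 2 * 2 * 2 = 32

Answer: 32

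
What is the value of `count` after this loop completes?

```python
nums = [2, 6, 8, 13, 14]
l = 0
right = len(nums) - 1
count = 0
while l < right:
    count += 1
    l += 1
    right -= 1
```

Iterations until pointers meet (list length 5)
`count` takes the values: 0 → 1 → 2

Answer: 2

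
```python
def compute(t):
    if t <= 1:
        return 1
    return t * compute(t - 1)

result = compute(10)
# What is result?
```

compute(10) = 10 * 9 * 8 * 7 * 6 * 5 * 4 * 3 * 2 * 1 = 3628800

Answer: 3628800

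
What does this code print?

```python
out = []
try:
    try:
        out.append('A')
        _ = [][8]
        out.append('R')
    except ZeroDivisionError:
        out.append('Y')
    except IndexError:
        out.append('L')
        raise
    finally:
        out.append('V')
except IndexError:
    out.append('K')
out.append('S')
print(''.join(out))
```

Execution trace: 'A' (try body) → 'L' (except IndexError) → 'V' (finally) → 'K' (outer except IndexError) → 'S' (after the try/except). Output: ALVKS

Answer: ALVKS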